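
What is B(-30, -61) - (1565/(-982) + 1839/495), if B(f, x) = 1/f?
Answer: -174571/81015 ≈ -2.1548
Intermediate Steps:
B(-30, -61) - (1565/(-982) + 1839/495) = 1/(-30) - (1565/(-982) + 1839/495) = -1/30 - (1565*(-1/982) + 1839*(1/495)) = -1/30 - (-1565/982 + 613/165) = -1/30 - 1*343741/162030 = -1/30 - 343741/162030 = -174571/81015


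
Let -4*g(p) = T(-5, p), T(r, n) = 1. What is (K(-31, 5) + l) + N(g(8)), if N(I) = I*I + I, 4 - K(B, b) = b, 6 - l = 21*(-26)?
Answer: 8813/16 ≈ 550.81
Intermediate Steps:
g(p) = -1/4 (g(p) = -1/4*1 = -1/4)
l = 552 (l = 6 - 21*(-26) = 6 - 1*(-546) = 6 + 546 = 552)
K(B, b) = 4 - b
N(I) = I + I**2 (N(I) = I**2 + I = I + I**2)
(K(-31, 5) + l) + N(g(8)) = ((4 - 1*5) + 552) - (1 - 1/4)/4 = ((4 - 5) + 552) - 1/4*3/4 = (-1 + 552) - 3/16 = 551 - 3/16 = 8813/16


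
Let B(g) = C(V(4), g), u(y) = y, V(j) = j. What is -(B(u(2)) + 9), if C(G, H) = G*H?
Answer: -17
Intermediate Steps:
B(g) = 4*g
-(B(u(2)) + 9) = -(4*2 + 9) = -(8 + 9) = -1*17 = -17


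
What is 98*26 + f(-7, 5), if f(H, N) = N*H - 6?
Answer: 2507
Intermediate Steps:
f(H, N) = -6 + H*N (f(H, N) = H*N - 6 = -6 + H*N)
98*26 + f(-7, 5) = 98*26 + (-6 - 7*5) = 2548 + (-6 - 35) = 2548 - 41 = 2507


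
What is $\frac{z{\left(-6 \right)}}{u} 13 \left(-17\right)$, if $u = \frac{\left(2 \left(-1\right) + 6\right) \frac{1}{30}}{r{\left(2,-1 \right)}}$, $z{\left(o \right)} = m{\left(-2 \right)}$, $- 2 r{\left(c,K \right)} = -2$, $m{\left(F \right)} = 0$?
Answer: $0$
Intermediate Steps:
$r{\left(c,K \right)} = 1$ ($r{\left(c,K \right)} = \left(- \frac{1}{2}\right) \left(-2\right) = 1$)
$z{\left(o \right)} = 0$
$u = \frac{2}{15}$ ($u = \frac{\left(2 \left(-1\right) + 6\right) \frac{1}{30}}{1} = \left(-2 + 6\right) \frac{1}{30} \cdot 1 = 4 \cdot \frac{1}{30} \cdot 1 = \frac{2}{15} \cdot 1 = \frac{2}{15} \approx 0.13333$)
$\frac{z{\left(-6 \right)}}{u} 13 \left(-17\right) = \frac{0}{\frac{2}{15}} \cdot 13 \left(-17\right) = 0 \cdot \frac{15}{2} \cdot 13 \left(-17\right) = 0 \cdot 13 \left(-17\right) = 0 \left(-17\right) = 0$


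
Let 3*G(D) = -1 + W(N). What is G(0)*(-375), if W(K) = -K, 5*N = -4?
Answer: 25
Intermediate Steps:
N = -4/5 (N = (1/5)*(-4) = -4/5 ≈ -0.80000)
G(D) = -1/15 (G(D) = (-1 - 1*(-4/5))/3 = (-1 + 4/5)/3 = (1/3)*(-1/5) = -1/15)
G(0)*(-375) = -1/15*(-375) = 25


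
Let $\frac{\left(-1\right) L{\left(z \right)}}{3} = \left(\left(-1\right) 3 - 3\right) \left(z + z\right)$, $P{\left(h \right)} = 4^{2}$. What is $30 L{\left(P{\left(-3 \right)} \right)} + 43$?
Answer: $17323$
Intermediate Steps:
$P{\left(h \right)} = 16$
$L{\left(z \right)} = 36 z$ ($L{\left(z \right)} = - 3 \left(\left(-1\right) 3 - 3\right) \left(z + z\right) = - 3 \left(-3 - 3\right) 2 z = - 3 \left(- 6 \cdot 2 z\right) = - 3 \left(- 12 z\right) = 36 z$)
$30 L{\left(P{\left(-3 \right)} \right)} + 43 = 30 \cdot 36 \cdot 16 + 43 = 30 \cdot 576 + 43 = 17280 + 43 = 17323$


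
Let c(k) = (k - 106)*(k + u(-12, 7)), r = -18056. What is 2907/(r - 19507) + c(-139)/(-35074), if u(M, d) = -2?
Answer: -24553929/23113766 ≈ -1.0623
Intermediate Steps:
c(k) = (-106 + k)*(-2 + k) (c(k) = (k - 106)*(k - 2) = (-106 + k)*(-2 + k))
2907/(r - 19507) + c(-139)/(-35074) = 2907/(-18056 - 19507) + (212 + (-139)² - 108*(-139))/(-35074) = 2907/(-37563) + (212 + 19321 + 15012)*(-1/35074) = 2907*(-1/37563) + 34545*(-1/35074) = -51/659 - 34545/35074 = -24553929/23113766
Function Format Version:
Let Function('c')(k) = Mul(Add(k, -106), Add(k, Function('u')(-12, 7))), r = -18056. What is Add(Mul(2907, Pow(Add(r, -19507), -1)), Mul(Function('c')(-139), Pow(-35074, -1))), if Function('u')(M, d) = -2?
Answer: Rational(-24553929, 23113766) ≈ -1.0623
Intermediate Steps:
Function('c')(k) = Mul(Add(-106, k), Add(-2, k)) (Function('c')(k) = Mul(Add(k, -106), Add(k, -2)) = Mul(Add(-106, k), Add(-2, k)))
Add(Mul(2907, Pow(Add(r, -19507), -1)), Mul(Function('c')(-139), Pow(-35074, -1))) = Add(Mul(2907, Pow(Add(-18056, -19507), -1)), Mul(Add(212, Pow(-139, 2), Mul(-108, -139)), Pow(-35074, -1))) = Add(Mul(2907, Pow(-37563, -1)), Mul(Add(212, 19321, 15012), Rational(-1, 35074))) = Add(Mul(2907, Rational(-1, 37563)), Mul(34545, Rational(-1, 35074))) = Add(Rational(-51, 659), Rational(-34545, 35074)) = Rational(-24553929, 23113766)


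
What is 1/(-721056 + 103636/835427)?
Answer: -835427/602389547276 ≈ -1.3869e-6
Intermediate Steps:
1/(-721056 + 103636/835427) = 1/(-602389547276/835427) = -835427/602389547276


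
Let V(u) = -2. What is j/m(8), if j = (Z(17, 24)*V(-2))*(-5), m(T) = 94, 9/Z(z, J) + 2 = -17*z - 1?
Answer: -45/13724 ≈ -0.0032789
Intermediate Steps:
Z(z, J) = 9/(-3 - 17*z) (Z(z, J) = 9/(-2 + (-17*z - 1)) = 9/(-2 + (-1 - 17*z)) = 9/(-3 - 17*z))
j = -45/146 (j = (-9/(3 + 17*17)*(-2))*(-5) = (-9/(3 + 289)*(-2))*(-5) = (-9/292*(-2))*(-5) = (-9*1/292*(-2))*(-5) = -9/292*(-2)*(-5) = (9/146)*(-5) = -45/146 ≈ -0.30822)
j/m(8) = -45/146/94 = -45/146*1/94 = -45/13724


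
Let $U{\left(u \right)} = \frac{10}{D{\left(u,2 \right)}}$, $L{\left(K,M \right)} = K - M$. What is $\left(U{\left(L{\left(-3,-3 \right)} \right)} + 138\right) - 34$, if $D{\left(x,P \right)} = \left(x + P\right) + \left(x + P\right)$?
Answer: $\frac{213}{2} \approx 106.5$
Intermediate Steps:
$D{\left(x,P \right)} = 2 P + 2 x$ ($D{\left(x,P \right)} = \left(P + x\right) + \left(P + x\right) = 2 P + 2 x$)
$U{\left(u \right)} = \frac{10}{4 + 2 u}$ ($U{\left(u \right)} = \frac{10}{2 \cdot 2 + 2 u} = \frac{10}{4 + 2 u}$)
$\left(U{\left(L{\left(-3,-3 \right)} \right)} + 138\right) - 34 = \left(\frac{5}{2 - 0} + 138\right) - 34 = \left(\frac{5}{2 + \left(-3 + 3\right)} + 138\right) - 34 = \left(\frac{5}{2 + 0} + 138\right) - 34 = \left(\frac{5}{2} + 138\right) - 34 = \frac{281}{2} - 34 = \frac{213}{2}$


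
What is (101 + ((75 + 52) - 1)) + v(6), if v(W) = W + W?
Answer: 239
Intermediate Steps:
v(W) = 2*W
(101 + ((75 + 52) - 1)) + v(6) = (101 + ((75 + 52) - 1)) + 2*6 = (101 + (127 - 1)) + 12 = (101 + 126) + 12 = 227 + 12 = 239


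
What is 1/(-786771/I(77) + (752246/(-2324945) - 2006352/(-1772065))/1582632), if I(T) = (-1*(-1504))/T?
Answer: -49033186183224546912/1975064792092802211848323 ≈ -2.4826e-5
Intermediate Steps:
I(T) = 1504/T
1/(-786771/I(77) + (752246/(-2324945) - 2006352/(-1772065))/1582632) = 1/(-786771/(1504/77) + (752246/(-2324945) - 2006352/(-1772065))/1582632) = 1/(-786771/(1504*(1/77)) + (752246*(-1/2324945) - 2006352*(-1/1772065))*(1/1582632)) = 1/(-786771/1504/77 + (-752246/2324945 + 2006352/1772065)*(1/1582632)) = 1/(-786771*77/1504 + (133265169706/164798146457)*(1/1582632)) = 1/(-60581367/1504 + 66632584853/130407410061767412) = 1/(-1975064792092802211848323/49033186183224546912) = -49033186183224546912/1975064792092802211848323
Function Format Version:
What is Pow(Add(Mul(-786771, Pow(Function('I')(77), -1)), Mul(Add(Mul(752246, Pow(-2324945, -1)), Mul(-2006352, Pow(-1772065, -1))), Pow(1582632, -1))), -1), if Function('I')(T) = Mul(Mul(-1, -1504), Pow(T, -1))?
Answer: Rational(-49033186183224546912, 1975064792092802211848323) ≈ -2.4826e-5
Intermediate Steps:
Function('I')(T) = Mul(1504, Pow(T, -1))
Pow(Add(Mul(-786771, Pow(Function('I')(77), -1)), Mul(Add(Mul(752246, Pow(-2324945, -1)), Mul(-2006352, Pow(-1772065, -1))), Pow(1582632, -1))), -1) = Pow(Add(Mul(-786771, Pow(Mul(1504, Pow(77, -1)), -1)), Mul(Add(Mul(752246, Pow(-2324945, -1)), Mul(-2006352, Pow(-1772065, -1))), Pow(1582632, -1))), -1) = Pow(Add(Mul(-786771, Pow(Mul(1504, Rational(1, 77)), -1)), Mul(Add(Mul(752246, Rational(-1, 2324945)), Mul(-2006352, Rational(-1, 1772065))), Rational(1, 1582632))), -1) = Pow(Add(Mul(-786771, Pow(Rational(1504, 77), -1)), Mul(Add(Rational(-752246, 2324945), Rational(2006352, 1772065)), Rational(1, 1582632))), -1) = Pow(Add(Mul(-786771, Rational(77, 1504)), Mul(Rational(133265169706, 164798146457), Rational(1, 1582632))), -1) = Pow(Add(Rational(-60581367, 1504), Rational(66632584853, 130407410061767412)), -1) = Pow(Rational(-1975064792092802211848323, 49033186183224546912), -1) = Rational(-49033186183224546912, 1975064792092802211848323)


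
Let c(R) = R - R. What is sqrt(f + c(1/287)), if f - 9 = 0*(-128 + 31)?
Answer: 3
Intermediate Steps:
c(R) = 0
f = 9 (f = 9 + 0*(-128 + 31) = 9 + 0*(-97) = 9 + 0 = 9)
sqrt(f + c(1/287)) = sqrt(9 + 0) = sqrt(9) = 3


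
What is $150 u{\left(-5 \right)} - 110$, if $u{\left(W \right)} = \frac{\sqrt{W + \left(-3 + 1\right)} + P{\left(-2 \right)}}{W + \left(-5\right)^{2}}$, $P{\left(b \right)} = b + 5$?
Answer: $- \frac{175}{2} + \frac{15 i \sqrt{7}}{2} \approx -87.5 + 19.843 i$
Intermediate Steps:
$P{\left(b \right)} = 5 + b$
$u{\left(W \right)} = \frac{3 + \sqrt{-2 + W}}{25 + W}$ ($u{\left(W \right)} = \frac{\sqrt{W + \left(-3 + 1\right)} + \left(5 - 2\right)}{W + \left(-5\right)^{2}} = \frac{\sqrt{W - 2} + 3}{W + 25} = \frac{\sqrt{-2 + W} + 3}{25 + W} = \frac{3 + \sqrt{-2 + W}}{25 + W}$)
$150 u{\left(-5 \right)} - 110 = 150 \frac{3 + \sqrt{-2 - 5}}{25 - 5} - 110 = 150 \frac{3 + \sqrt{-7}}{20} - 110 = 150 \frac{3 + i \sqrt{7}}{20} - 110 = 150 \left(\frac{3}{20} + \frac{i \sqrt{7}}{20}\right) - 110 = \left(\frac{45}{2} + \frac{15 i \sqrt{7}}{2}\right) - 110 = - \frac{175}{2} + \frac{15 i \sqrt{7}}{2}$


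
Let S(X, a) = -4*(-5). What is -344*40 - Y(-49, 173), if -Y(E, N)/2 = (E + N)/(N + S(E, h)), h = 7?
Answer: -2655432/193 ≈ -13759.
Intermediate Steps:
S(X, a) = 20
Y(E, N) = -2*(E + N)/(20 + N) (Y(E, N) = -2*(E + N)/(N + 20) = -2*(E + N)/(20 + N))
-344*40 - Y(-49, 173) = -344*40 - 2*(-1*(-49) - 1*173)/(20 + 173) = -13760 - 2*(49 - 173)/193 = -13760 - 2*(-124)/193 = -13760 - 1*(-248/193) = -13760 + 248/193 = -2655432/193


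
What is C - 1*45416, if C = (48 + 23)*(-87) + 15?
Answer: -51578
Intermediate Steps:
C = -6162 (C = 71*(-87) + 15 = -6177 + 15 = -6162)
C - 1*45416 = -6162 - 1*45416 = -6162 - 45416 = -51578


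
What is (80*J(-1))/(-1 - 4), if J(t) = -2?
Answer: 32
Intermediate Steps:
(80*J(-1))/(-1 - 4) = (80*(-2))/(-1 - 4) = -160/(-5) = -160*(-⅕) = 32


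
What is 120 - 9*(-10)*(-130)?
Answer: -11580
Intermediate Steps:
120 - 9*(-10)*(-130) = 120 + 90*(-130) = 120 - 11700 = -11580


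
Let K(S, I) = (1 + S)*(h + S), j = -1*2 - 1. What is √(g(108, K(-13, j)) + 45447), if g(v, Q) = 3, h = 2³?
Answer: 15*√202 ≈ 213.19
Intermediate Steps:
h = 8
j = -3 (j = -2 - 1 = -3)
K(S, I) = (1 + S)*(8 + S)
√(g(108, K(-13, j)) + 45447) = √(3 + 45447) = √45450 = 15*√202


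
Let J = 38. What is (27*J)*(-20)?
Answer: -20520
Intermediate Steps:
(27*J)*(-20) = (27*38)*(-20) = 1026*(-20) = -20520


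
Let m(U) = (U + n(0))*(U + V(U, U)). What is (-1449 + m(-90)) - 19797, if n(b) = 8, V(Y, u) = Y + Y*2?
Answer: 8274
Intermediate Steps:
V(Y, u) = 3*Y (V(Y, u) = Y + 2*Y = 3*Y)
m(U) = 4*U*(8 + U) (m(U) = (U + 8)*(U + 3*U) = (8 + U)*(4*U) = 4*U*(8 + U))
(-1449 + m(-90)) - 19797 = (-1449 + 4*(-90)*(8 - 90)) - 19797 = (-1449 + 4*(-90)*(-82)) - 19797 = (-1449 + 29520) - 19797 = 28071 - 19797 = 8274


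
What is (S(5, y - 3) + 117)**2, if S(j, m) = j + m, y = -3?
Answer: 13456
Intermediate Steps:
(S(5, y - 3) + 117)**2 = ((5 + (-3 - 3)) + 117)**2 = ((5 - 6) + 117)**2 = (-1 + 117)**2 = 116**2 = 13456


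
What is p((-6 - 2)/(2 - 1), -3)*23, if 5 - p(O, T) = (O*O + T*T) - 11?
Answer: -1311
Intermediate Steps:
p(O, T) = 16 - O**2 - T**2 (p(O, T) = 5 - ((O*O + T*T) - 11) = 5 - ((O**2 + T**2) - 11) = 5 - (-11 + O**2 + T**2) = 5 + (11 - O**2 - T**2) = 16 - O**2 - T**2)
p((-6 - 2)/(2 - 1), -3)*23 = (16 - ((-6 - 2)/(2 - 1))**2 - 1*(-3)**2)*23 = (16 - (-8/1)**2 - 1*9)*23 = (16 - (-8*1)**2 - 9)*23 = (16 - 1*(-8)**2 - 9)*23 = (16 - 1*64 - 9)*23 = (16 - 64 - 9)*23 = -57*23 = -1311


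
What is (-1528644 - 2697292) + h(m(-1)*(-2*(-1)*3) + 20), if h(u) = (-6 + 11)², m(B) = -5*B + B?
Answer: -4225911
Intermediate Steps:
m(B) = -4*B
h(u) = 25 (h(u) = 5² = 25)
(-1528644 - 2697292) + h(m(-1)*(-2*(-1)*3) + 20) = (-1528644 - 2697292) + 25 = -4225936 + 25 = -4225911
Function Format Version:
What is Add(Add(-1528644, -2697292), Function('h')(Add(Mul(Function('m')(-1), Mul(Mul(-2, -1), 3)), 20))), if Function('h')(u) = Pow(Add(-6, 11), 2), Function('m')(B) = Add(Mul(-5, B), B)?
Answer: -4225911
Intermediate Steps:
Function('m')(B) = Mul(-4, B)
Function('h')(u) = 25 (Function('h')(u) = Pow(5, 2) = 25)
Add(Add(-1528644, -2697292), Function('h')(Add(Mul(Function('m')(-1), Mul(Mul(-2, -1), 3)), 20))) = Add(Add(-1528644, -2697292), 25) = Add(-4225936, 25) = -4225911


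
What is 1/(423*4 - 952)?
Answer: 1/740 ≈ 0.0013514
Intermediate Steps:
1/(423*4 - 952) = 1/(1692 - 952) = 1/740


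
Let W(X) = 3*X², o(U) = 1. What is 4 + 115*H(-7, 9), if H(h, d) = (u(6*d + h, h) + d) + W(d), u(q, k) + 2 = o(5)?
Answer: 28869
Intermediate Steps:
u(q, k) = -1 (u(q, k) = -2 + 1 = -1)
H(h, d) = -1 + d + 3*d² (H(h, d) = (-1 + d) + 3*d² = -1 + d + 3*d²)
4 + 115*H(-7, 9) = 4 + 115*(-1 + 9 + 3*9²) = 4 + 115*(-1 + 9 + 3*81) = 4 + 115*(-1 + 9 + 243) = 4 + 115*251 = 4 + 28865 = 28869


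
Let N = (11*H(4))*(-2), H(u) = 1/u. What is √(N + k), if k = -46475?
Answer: 3*I*√20658/2 ≈ 215.59*I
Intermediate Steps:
N = -11/2 (N = (11/4)*(-2) = -11/2 ≈ -5.5000)
√(N + k) = √(-11/2 - 46475) = √(-92961/2) = 3*I*√20658/2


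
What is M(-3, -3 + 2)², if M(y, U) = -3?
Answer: 9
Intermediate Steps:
M(-3, -3 + 2)² = (-3)² = 9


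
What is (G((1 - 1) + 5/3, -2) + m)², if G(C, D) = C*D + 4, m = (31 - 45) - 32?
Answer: 18496/9 ≈ 2055.1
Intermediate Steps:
m = -46 (m = -14 - 32 = -46)
G(C, D) = 4 + C*D
(G((1 - 1) + 5/3, -2) + m)² = ((4 + ((1 - 1) + 5/3)*(-2)) - 46)² = ((4 + (0 + (⅓)*5)*(-2)) - 46)² = ((4 + (0 + 5/3)*(-2)) - 46)² = ((4 + (5/3)*(-2)) - 46)² = ((4 - 10/3) - 46)² = (⅔ - 46)² = (-136/3)² = 18496/9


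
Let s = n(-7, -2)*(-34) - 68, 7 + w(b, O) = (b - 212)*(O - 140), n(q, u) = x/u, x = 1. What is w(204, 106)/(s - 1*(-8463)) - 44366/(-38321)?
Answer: 383361857/322356252 ≈ 1.1892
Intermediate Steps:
n(q, u) = 1/u
w(b, O) = -7 + (-212 + b)*(-140 + O) (w(b, O) = -7 + (b - 212)*(O - 140) = -7 + (-212 + b)*(-140 + O))
s = -51 (s = -34/(-2) - 68 = -½*(-34) - 68 = 17 - 68 = -51)
w(204, 106)/(s - 1*(-8463)) - 44366/(-38321) = (29673 - 212*106 - 140*204 + 106*204)/(-51 - 1*(-8463)) - 44366/(-38321) = (29673 - 22472 - 28560 + 21624)/(-51 + 8463) - 44366*(-1/38321) = 265/8412 + 44366/38321 = 383361857/322356252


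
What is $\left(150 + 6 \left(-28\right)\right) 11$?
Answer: $-198$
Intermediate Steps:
$\left(150 + 6 \left(-28\right)\right) 11 = \left(150 - 168\right) 11 = \left(-18\right) 11 = -198$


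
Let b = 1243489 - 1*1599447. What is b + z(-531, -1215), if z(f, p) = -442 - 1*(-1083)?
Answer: -355317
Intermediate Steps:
z(f, p) = 641 (z(f, p) = -442 + 1083 = 641)
b = -355958 (b = 1243489 - 1599447 = -355958)
b + z(-531, -1215) = -355958 + 641 = -355317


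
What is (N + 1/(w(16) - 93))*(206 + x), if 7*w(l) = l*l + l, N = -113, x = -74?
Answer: -5654088/379 ≈ -14918.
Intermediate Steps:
w(l) = l/7 + l²/7 (w(l) = (l*l + l)/7 = (l² + l)/7 = (l + l²)/7 = l/7 + l²/7)
(N + 1/(w(16) - 93))*(206 + x) = (-113 + 1/((⅐)*16*(1 + 16) - 93))*(206 - 74) = (-113 + 1/((⅐)*16*17 - 93))*132 = (-113 + 1/(272/7 - 93))*132 = (-113 + 1/(-379/7))*132 = (-113 - 7/379)*132 = -42834/379*132 = -5654088/379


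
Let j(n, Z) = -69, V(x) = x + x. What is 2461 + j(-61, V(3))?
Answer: 2392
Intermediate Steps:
V(x) = 2*x
2461 + j(-61, V(3)) = 2461 - 69 = 2392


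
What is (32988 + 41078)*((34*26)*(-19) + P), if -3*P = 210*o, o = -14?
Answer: -1171427856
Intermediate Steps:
P = 980 (P = -70*(-14) = -⅓*(-2940) = 980)
(32988 + 41078)*((34*26)*(-19) + P) = (32988 + 41078)*((34*26)*(-19) + 980) = 74066*(884*(-19) + 980) = 74066*(-16796 + 980) = 74066*(-15816) = -1171427856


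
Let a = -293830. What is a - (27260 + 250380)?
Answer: -571470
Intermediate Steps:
a - (27260 + 250380) = -293830 - (27260 + 250380) = -293830 - 1*277640 = -293830 - 277640 = -571470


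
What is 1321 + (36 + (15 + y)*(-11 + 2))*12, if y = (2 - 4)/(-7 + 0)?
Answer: 715/7 ≈ 102.14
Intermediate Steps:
y = 2/7 (y = -2/(-7) = -2*(-⅐) = 2/7 ≈ 0.28571)
1321 + (36 + (15 + y)*(-11 + 2))*12 = 1321 + (36 + (15 + 2/7)*(-11 + 2))*12 = 1321 + (36 + (107/7)*(-9))*12 = 1321 + (36 - 963/7)*12 = 1321 - 711/7*12 = 1321 - 8532/7 = 715/7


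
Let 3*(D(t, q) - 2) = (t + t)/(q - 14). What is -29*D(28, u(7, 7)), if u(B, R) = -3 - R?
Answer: -319/9 ≈ -35.444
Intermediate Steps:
D(t, q) = 2 + 2*t/(3*(-14 + q)) (D(t, q) = 2 + ((t + t)/(q - 14))/3 = 2 + ((2*t)/(-14 + q))/3 = 2 + (2*t/(-14 + q))/3 = 2 + 2*t/(3*(-14 + q)))
-29*D(28, u(7, 7)) = -58*(-42 + 28 + 3*(-3 - 1*7))/(3*(-14 + (-3 - 1*7))) = -58*(-42 + 28 + 3*(-3 - 7))/(3*(-14 + (-3 - 7))) = -58*(-42 + 28 + 3*(-10))/(3*(-14 - 10)) = -58*(-42 + 28 - 30)/(3*(-24)) = -58*(-1)*(-44)/(3*24) = -29*11/9 = -319/9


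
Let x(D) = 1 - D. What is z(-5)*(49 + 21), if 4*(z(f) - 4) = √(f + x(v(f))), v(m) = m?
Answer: 595/2 ≈ 297.50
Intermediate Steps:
z(f) = 17/4 (z(f) = 4 + √(f + (1 - f))/4 = 4 + √1/4 = 4 + (¼)*1 = 4 + ¼ = 17/4)
z(-5)*(49 + 21) = 17*(49 + 21)/4 = (17/4)*70 = 595/2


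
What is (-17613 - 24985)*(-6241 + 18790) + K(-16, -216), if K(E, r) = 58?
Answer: -534562244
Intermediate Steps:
(-17613 - 24985)*(-6241 + 18790) + K(-16, -216) = (-17613 - 24985)*(-6241 + 18790) + 58 = -42598*12549 + 58 = -534562302 + 58 = -534562244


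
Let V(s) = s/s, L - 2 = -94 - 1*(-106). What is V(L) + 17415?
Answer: 17416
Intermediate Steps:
L = 14 (L = 2 + (-94 - 1*(-106)) = 2 + (-94 + 106) = 2 + 12 = 14)
V(s) = 1
V(L) + 17415 = 1 + 17415 = 17416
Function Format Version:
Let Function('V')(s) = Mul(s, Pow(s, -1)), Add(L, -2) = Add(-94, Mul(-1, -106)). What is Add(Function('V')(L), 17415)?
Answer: 17416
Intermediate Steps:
L = 14 (L = Add(2, Add(-94, Mul(-1, -106))) = Add(2, Add(-94, 106)) = Add(2, 12) = 14)
Function('V')(s) = 1
Add(Function('V')(L), 17415) = Add(1, 17415) = 17416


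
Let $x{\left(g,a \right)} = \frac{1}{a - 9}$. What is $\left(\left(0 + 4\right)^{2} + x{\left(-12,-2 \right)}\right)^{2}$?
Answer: $\frac{30625}{121} \approx 253.1$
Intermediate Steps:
$x{\left(g,a \right)} = \frac{1}{-9 + a}$
$\left(\left(0 + 4\right)^{2} + x{\left(-12,-2 \right)}\right)^{2} = \left(\left(0 + 4\right)^{2} + \frac{1}{-9 - 2}\right)^{2} = \left(4^{2} + \frac{1}{-11}\right)^{2} = \left(16 - \frac{1}{11}\right)^{2} = \left(\frac{175}{11}\right)^{2} = \frac{30625}{121}$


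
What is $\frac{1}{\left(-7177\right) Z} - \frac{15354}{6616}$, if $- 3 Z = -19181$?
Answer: $- \frac{1056831467973}{455386018396} \approx -2.3207$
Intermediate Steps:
$Z = \frac{19181}{3}$ ($Z = \left(- \frac{1}{3}\right) \left(-19181\right) = \frac{19181}{3} \approx 6393.7$)
$\frac{1}{\left(-7177\right) Z} - \frac{15354}{6616} = \frac{1}{\left(-7177\right) \frac{19181}{3}} - \frac{15354}{6616} = \left(- \frac{1}{7177}\right) \frac{3}{19181} - \frac{7677}{3308} = - \frac{3}{137662037} - \frac{7677}{3308} = - \frac{1056831467973}{455386018396}$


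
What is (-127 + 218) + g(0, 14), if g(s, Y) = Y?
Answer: 105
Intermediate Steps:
(-127 + 218) + g(0, 14) = (-127 + 218) + 14 = 91 + 14 = 105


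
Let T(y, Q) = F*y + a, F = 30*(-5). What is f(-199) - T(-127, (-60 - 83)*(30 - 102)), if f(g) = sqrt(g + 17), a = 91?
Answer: -19141 + I*sqrt(182) ≈ -19141.0 + 13.491*I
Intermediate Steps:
F = -150
f(g) = sqrt(17 + g)
T(y, Q) = 91 - 150*y (T(y, Q) = -150*y + 91 = 91 - 150*y)
f(-199) - T(-127, (-60 - 83)*(30 - 102)) = sqrt(17 - 199) - (91 - 150*(-127)) = sqrt(-182) - (91 + 19050) = I*sqrt(182) - 1*19141 = I*sqrt(182) - 19141 = -19141 + I*sqrt(182)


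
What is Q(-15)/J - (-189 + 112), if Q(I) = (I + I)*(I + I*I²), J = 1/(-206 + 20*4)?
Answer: -12814123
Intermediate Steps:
J = -1/126 (J = 1/(-206 + 80) = 1/(-126) = -1/126 ≈ -0.0079365)
Q(I) = 2*I*(I + I³) (Q(I) = (2*I)*(I + I³) = 2*I*(I + I³))
Q(-15)/J - (-189 + 112) = (2*(-15)²*(1 + (-15)²))/(-1/126) - (-189 + 112) = (2*225*(1 + 225))*(-126) - 1*(-77) = (2*225*226)*(-126) + 77 = 101700*(-126) + 77 = -12814200 + 77 = -12814123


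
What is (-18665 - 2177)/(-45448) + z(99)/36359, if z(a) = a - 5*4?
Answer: 380692335/826221916 ≈ 0.46076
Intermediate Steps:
z(a) = -20 + a (z(a) = a - 20 = -20 + a)
(-18665 - 2177)/(-45448) + z(99)/36359 = (-18665 - 2177)/(-45448) + (-20 + 99)/36359 = -20842*(-1/45448) + 79*(1/36359) = 10421/22724 + 79/36359 = 380692335/826221916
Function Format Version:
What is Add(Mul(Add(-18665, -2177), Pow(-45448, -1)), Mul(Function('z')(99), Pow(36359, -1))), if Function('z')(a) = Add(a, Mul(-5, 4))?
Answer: Rational(380692335, 826221916) ≈ 0.46076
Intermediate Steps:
Function('z')(a) = Add(-20, a) (Function('z')(a) = Add(a, -20) = Add(-20, a))
Add(Mul(Add(-18665, -2177), Pow(-45448, -1)), Mul(Function('z')(99), Pow(36359, -1))) = Add(Mul(Add(-18665, -2177), Pow(-45448, -1)), Mul(Add(-20, 99), Pow(36359, -1))) = Add(Mul(-20842, Rational(-1, 45448)), Mul(79, Rational(1, 36359))) = Add(Rational(10421, 22724), Rational(79, 36359)) = Rational(380692335, 826221916)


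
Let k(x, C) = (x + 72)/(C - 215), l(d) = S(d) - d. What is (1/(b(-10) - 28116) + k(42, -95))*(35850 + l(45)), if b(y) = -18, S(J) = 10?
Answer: -11487969259/872154 ≈ -13172.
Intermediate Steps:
l(d) = 10 - d
k(x, C) = (72 + x)/(-215 + C)
(1/(b(-10) - 28116) + k(42, -95))*(35850 + l(45)) = (1/(-18 - 28116) + (72 + 42)/(-215 - 95))*(35850 + (10 - 1*45)) = (1/(-28134) + 114/(-310))*(35850 + (10 - 45)) = (-1/28134 - 1/310*114)*(35850 - 35) = (-1/28134 - 57/155)*35815 = -1603793/4360770*35815 = -11487969259/872154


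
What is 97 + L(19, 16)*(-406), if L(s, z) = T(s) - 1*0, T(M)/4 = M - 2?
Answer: -27511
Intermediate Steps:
T(M) = -8 + 4*M (T(M) = 4*(M - 2) = 4*(-2 + M) = -8 + 4*M)
L(s, z) = -8 + 4*s (L(s, z) = (-8 + 4*s) - 1*0 = (-8 + 4*s) + 0 = -8 + 4*s)
97 + L(19, 16)*(-406) = 97 + (-8 + 4*19)*(-406) = 97 + (-8 + 76)*(-406) = 97 + 68*(-406) = 97 - 27608 = -27511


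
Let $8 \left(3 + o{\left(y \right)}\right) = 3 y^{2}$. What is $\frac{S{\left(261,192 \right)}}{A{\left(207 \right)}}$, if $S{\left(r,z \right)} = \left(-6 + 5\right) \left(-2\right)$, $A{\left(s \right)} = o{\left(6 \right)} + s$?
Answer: $\frac{4}{435} \approx 0.0091954$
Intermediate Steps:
$o{\left(y \right)} = -3 + \frac{3 y^{2}}{8}$
$A{\left(s \right)} = \frac{21}{2} + s$ ($A{\left(s \right)} = \left(-3 + \frac{3 \cdot 6^{2}}{8}\right) + s = \left(-3 + \frac{3}{8} \cdot 36\right) + s = \left(-3 + \frac{27}{2}\right) + s = \frac{21}{2} + s$)
$S{\left(r,z \right)} = 2$ ($S{\left(r,z \right)} = \left(-1\right) \left(-2\right) = 2$)
$\frac{S{\left(261,192 \right)}}{A{\left(207 \right)}} = \frac{2}{\frac{21}{2} + 207} = \frac{2}{\frac{435}{2}} = 2 \cdot \frac{2}{435} = \frac{4}{435}$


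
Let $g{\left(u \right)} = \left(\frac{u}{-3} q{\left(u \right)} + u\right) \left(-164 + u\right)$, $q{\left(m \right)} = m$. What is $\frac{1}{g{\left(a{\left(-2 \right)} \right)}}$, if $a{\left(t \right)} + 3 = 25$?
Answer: $\frac{3}{59356} \approx 5.0542 \cdot 10^{-5}$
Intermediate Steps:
$a{\left(t \right)} = 22$ ($a{\left(t \right)} = -3 + 25 = 22$)
$g{\left(u \right)} = \left(-164 + u\right) \left(u - \frac{u^{2}}{3}\right)$ ($g{\left(u \right)} = \left(\frac{u}{-3} u + u\right) \left(-164 + u\right) = \left(u \left(- \frac{1}{3}\right) u + u\right) \left(-164 + u\right) = \left(- \frac{u}{3} u + u\right) \left(-164 + u\right) = \left(- \frac{u^{2}}{3} + u\right) \left(-164 + u\right) = \left(u - \frac{u^{2}}{3}\right) \left(-164 + u\right) = \left(-164 + u\right) \left(u - \frac{u^{2}}{3}\right)$)
$\frac{1}{g{\left(a{\left(-2 \right)} \right)}} = \frac{1}{\frac{1}{3} \cdot 22 \left(-492 - 22^{2} + 167 \cdot 22\right)} = \frac{1}{\frac{1}{3} \cdot 22 \left(-492 - 484 + 3674\right)} = \frac{1}{\frac{1}{3} \cdot 22 \cdot 2698} = \frac{1}{\frac{59356}{3}} = \frac{3}{59356}$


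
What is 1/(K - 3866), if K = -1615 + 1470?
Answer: -1/4011 ≈ -0.00024931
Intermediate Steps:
K = -145
1/(K - 3866) = 1/(-145 - 3866) = 1/(-4011) = -1/4011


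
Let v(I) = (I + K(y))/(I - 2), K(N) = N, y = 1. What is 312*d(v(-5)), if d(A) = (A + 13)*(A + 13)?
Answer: 2815800/49 ≈ 57465.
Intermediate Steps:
v(I) = (1 + I)/(-2 + I) (v(I) = (I + 1)/(I - 2) = (1 + I)/(-2 + I))
d(A) = (13 + A)**2 (d(A) = (13 + A)*(13 + A) = (13 + A)**2)
312*d(v(-5)) = 312*(13 + (1 - 5)/(-2 - 5))**2 = 312*(13 - 4/(-7))**2 = 312*(13 - 1/7*(-4))**2 = 312*(13 + 4/7)**2 = 312*(95/7)**2 = 312*(9025/49) = 2815800/49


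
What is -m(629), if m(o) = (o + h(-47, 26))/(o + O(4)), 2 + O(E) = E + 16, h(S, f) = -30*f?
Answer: 151/647 ≈ 0.23338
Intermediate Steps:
O(E) = 14 + E (O(E) = -2 + (E + 16) = -2 + (16 + E) = 14 + E)
m(o) = (-780 + o)/(18 + o) (m(o) = (o - 30*26)/(o + (14 + 4)) = (o - 780)/(o + 18) = (-780 + o)/(18 + o))
-m(629) = -(-780 + 629)/(18 + 629) = -(-151)/647 = -1*(-151/647) = 151/647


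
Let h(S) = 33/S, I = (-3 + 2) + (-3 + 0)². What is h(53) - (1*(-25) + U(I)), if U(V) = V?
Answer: 934/53 ≈ 17.623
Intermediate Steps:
I = 8 (I = -1 + (-3)² = -1 + 9 = 8)
h(53) - (1*(-25) + U(I)) = 33/53 - (1*(-25) + 8) = 33*(1/53) - (-25 + 8) = 33/53 - 1*(-17) = 33/53 + 17 = 934/53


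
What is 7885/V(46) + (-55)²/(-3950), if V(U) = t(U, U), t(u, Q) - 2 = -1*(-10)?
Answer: 622189/948 ≈ 656.32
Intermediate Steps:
t(u, Q) = 12 (t(u, Q) = 2 - 1*(-10) = 2 + 10 = 12)
V(U) = 12
7885/V(46) + (-55)²/(-3950) = 7885/12 + (-55)²/(-3950) = 7885*(1/12) + 3025*(-1/3950) = 7885/12 - 121/158 = 622189/948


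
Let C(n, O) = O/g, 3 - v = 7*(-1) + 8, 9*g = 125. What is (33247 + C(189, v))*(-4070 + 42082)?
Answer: 157973804716/125 ≈ 1.2638e+9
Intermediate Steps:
g = 125/9 (g = (⅑)*125 = 125/9 ≈ 13.889)
v = 2 (v = 3 - (7*(-1) + 8) = 3 - (-7 + 8) = 3 - 1*1 = 3 - 1 = 2)
C(n, O) = 9*O/125 (C(n, O) = O/(125/9) = O*(9/125) = 9*O/125)
(33247 + C(189, v))*(-4070 + 42082) = (33247 + (9/125)*2)*(-4070 + 42082) = (33247 + 18/125)*38012 = (4155893/125)*38012 = 157973804716/125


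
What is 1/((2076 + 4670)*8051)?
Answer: 1/54312046 ≈ 1.8412e-8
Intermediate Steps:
1/((2076 + 4670)*8051) = (1/8051)/6746 = (1/6746)*(1/8051) = 1/54312046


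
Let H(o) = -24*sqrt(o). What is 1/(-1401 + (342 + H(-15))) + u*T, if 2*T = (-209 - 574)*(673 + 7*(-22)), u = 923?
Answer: (-9002063304*sqrt(15) + 397216043291*I)/(6*(-353*I + 8*sqrt(15))) ≈ -1.8754e+8 + 0.0039063*I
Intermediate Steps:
T = -406377/2 (T = ((-209 - 574)*(673 + 7*(-22)))/2 = (-783*(673 - 154))/2 = (-783*519)/2 = (1/2)*(-406377) = -406377/2 ≈ -2.0319e+5)
1/(-1401 + (342 + H(-15))) + u*T = 1/(-1401 + (342 - 24*I*sqrt(15))) + 923*(-406377/2) = 1/(-1401 + (342 - 24*I*sqrt(15))) - 375085971/2 = 1/(-1059 - 24*I*sqrt(15)) - 375085971/2 = -375085971/2 + 1/(-1059 - 24*I*sqrt(15))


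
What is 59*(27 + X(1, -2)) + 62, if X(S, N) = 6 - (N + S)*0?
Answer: 2009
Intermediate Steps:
X(S, N) = 6 (X(S, N) = 6 - 1*0 = 6 + 0 = 6)
59*(27 + X(1, -2)) + 62 = 59*(27 + 6) + 62 = 59*33 + 62 = 1947 + 62 = 2009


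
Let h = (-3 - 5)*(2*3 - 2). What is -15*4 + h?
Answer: -92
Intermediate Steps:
h = -32 (h = -8*(6 - 2) = -8*4 = -32)
-15*4 + h = -15*4 - 32 = -60 - 32 = -92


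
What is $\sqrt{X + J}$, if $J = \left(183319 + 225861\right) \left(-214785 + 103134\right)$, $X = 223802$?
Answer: $i \sqrt{45685132378} \approx 2.1374 \cdot 10^{5} i$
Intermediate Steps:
$J = -45685356180$ ($J = 409180 \left(-111651\right) = -45685356180$)
$\sqrt{X + J} = \sqrt{223802 - 45685356180} = \sqrt{-45685132378} = i \sqrt{45685132378}$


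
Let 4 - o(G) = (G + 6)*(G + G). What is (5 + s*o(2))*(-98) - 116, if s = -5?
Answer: -14326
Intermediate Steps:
o(G) = 4 - 2*G*(6 + G) (o(G) = 4 - (G + 6)*(G + G) = 4 - (6 + G)*2*G = 4 - 2*G*(6 + G))
(5 + s*o(2))*(-98) - 116 = (5 - 5*(4 - 12*2 - 2*2²))*(-98) - 116 = (5 - 5*(4 - 24 - 2*4))*(-98) - 116 = (5 - 5*(4 - 24 - 8))*(-98) - 116 = (5 - 5*(-28))*(-98) - 116 = (5 + 140)*(-98) - 116 = 145*(-98) - 116 = -14210 - 116 = -14326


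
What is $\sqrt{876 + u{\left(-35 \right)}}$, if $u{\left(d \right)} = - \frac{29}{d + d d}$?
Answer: $\frac{\sqrt{1240469090}}{1190} \approx 29.597$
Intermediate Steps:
$u{\left(d \right)} = - \frac{29}{d + d^{2}}$
$\sqrt{876 + u{\left(-35 \right)}} = \sqrt{876 - \frac{29}{\left(-35\right) \left(1 - 35\right)}} = \sqrt{876 - - \frac{29}{35 \left(-34\right)}} = \sqrt{876 - \left(- \frac{29}{35}\right) \left(- \frac{1}{34}\right)} = \sqrt{876 - \frac{29}{1190}} = \sqrt{\frac{1042411}{1190}} = \frac{\sqrt{1240469090}}{1190}$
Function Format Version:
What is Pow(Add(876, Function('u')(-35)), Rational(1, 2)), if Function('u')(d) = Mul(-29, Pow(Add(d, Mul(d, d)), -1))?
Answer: Mul(Rational(1, 1190), Pow(1240469090, Rational(1, 2))) ≈ 29.597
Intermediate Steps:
Function('u')(d) = Mul(-29, Pow(Add(d, Pow(d, 2)), -1))
Pow(Add(876, Function('u')(-35)), Rational(1, 2)) = Pow(Add(876, Mul(-29, Pow(-35, -1), Pow(Add(1, -35), -1))), Rational(1, 2)) = Pow(Add(876, Mul(-29, Rational(-1, 35), Pow(-34, -1))), Rational(1, 2)) = Pow(Add(876, Mul(-29, Rational(-1, 35), Rational(-1, 34))), Rational(1, 2)) = Pow(Add(876, Rational(-29, 1190)), Rational(1, 2)) = Pow(Rational(1042411, 1190), Rational(1, 2)) = Mul(Rational(1, 1190), Pow(1240469090, Rational(1, 2)))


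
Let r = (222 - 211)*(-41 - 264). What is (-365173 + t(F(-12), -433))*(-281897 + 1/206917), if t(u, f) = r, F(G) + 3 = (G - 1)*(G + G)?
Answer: 21495973470321344/206917 ≈ 1.0389e+11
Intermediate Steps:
r = -3355 (r = 11*(-305) = -3355)
F(G) = -3 + 2*G*(-1 + G) (F(G) = -3 + (G - 1)*(G + G) = -3 + (-1 + G)*(2*G) = -3 + 2*G*(-1 + G))
t(u, f) = -3355
(-365173 + t(F(-12), -433))*(-281897 + 1/206917) = (-365173 - 3355)*(-281897 + 1/206917) = -368528*(-281897 + 1/206917) = -368528*(-58329281548/206917) = 21495973470321344/206917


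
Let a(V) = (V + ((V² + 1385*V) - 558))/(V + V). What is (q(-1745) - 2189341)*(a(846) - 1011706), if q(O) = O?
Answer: 104071645196613/47 ≈ 2.2143e+12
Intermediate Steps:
a(V) = (-558 + V² + 1386*V)/(2*V) (a(V) = (V + (-558 + V² + 1385*V))/((2*V)) = (-558 + V² + 1386*V)*(1/(2*V)) = (-558 + V² + 1386*V)/(2*V))
(q(-1745) - 2189341)*(a(846) - 1011706) = (-1745 - 2189341)*((693 + (½)*846 - 279/846) - 1011706) = -2191086*((693 + 423 - 279*1/846) - 1011706) = -2191086*((693 + 423 - 31/94) - 1011706) = -2191086*(104873/94 - 1011706) = -2191086*(-94995491/94) = 104071645196613/47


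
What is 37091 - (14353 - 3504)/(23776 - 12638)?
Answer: 413108709/11138 ≈ 37090.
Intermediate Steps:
37091 - (14353 - 3504)/(23776 - 12638) = 37091 - 10849/11138 = 413108709/11138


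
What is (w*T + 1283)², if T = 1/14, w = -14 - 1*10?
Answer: 80442961/49 ≈ 1.6417e+6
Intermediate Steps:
w = -24 (w = -14 - 10 = -24)
T = 1/14 (T = 1*(1/14) = 1/14 ≈ 0.071429)
(w*T + 1283)² = (-24*1/14 + 1283)² = (-12/7 + 1283)² = (8969/7)² = 80442961/49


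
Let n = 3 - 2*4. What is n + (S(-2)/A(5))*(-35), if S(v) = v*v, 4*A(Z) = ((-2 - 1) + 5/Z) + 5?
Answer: -575/3 ≈ -191.67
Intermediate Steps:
A(Z) = ½ + 5/(4*Z) (A(Z) = (((-2 - 1) + 5/Z) + 5)/4 = ((-3 + 5/Z) + 5)/4 = (2 + 5/Z)/4 = ½ + 5/(4*Z))
S(v) = v²
n = -5 (n = 3 - 8 = -5)
n + (S(-2)/A(5))*(-35) = -5 + ((-2)²/(((¼)*(5 + 2*5)/5)))*(-35) = -5 + (4/(((¼)*(⅕)*(5 + 10))))*(-35) = -5 + (4/(((¼)*(⅕)*15)))*(-35) = -5 + (4/(¾))*(-35) = -5 + (4*(4/3))*(-35) = -5 + (16/3)*(-35) = -5 - 560/3 = -575/3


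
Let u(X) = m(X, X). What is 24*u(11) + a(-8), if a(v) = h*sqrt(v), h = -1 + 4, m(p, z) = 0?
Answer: 6*I*sqrt(2) ≈ 8.4853*I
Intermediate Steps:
h = 3
u(X) = 0
a(v) = 3*sqrt(v)
24*u(11) + a(-8) = 24*0 + 3*sqrt(-8) = 0 + 3*(2*I*sqrt(2)) = 0 + 6*I*sqrt(2) = 6*I*sqrt(2)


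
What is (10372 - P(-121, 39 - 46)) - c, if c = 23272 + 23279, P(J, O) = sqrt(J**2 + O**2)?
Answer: -36179 - sqrt(14690) ≈ -36300.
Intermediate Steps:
c = 46551
(10372 - P(-121, 39 - 46)) - c = (10372 - sqrt((-121)**2 + (39 - 46)**2)) - 1*46551 = (10372 - sqrt(14641 + (-7)**2)) - 46551 = (10372 - sqrt(14641 + 49)) - 46551 = (10372 - sqrt(14690)) - 46551 = -36179 - sqrt(14690)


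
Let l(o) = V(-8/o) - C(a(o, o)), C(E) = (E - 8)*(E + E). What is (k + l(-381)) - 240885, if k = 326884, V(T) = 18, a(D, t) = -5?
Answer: 85887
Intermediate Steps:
C(E) = 2*E*(-8 + E) (C(E) = (-8 + E)*(2*E) = 2*E*(-8 + E))
l(o) = -112 (l(o) = 18 - 2*(-5)*(-8 - 5) = 18 - 2*(-5)*(-13) = 18 - 1*130 = 18 - 130 = -112)
(k + l(-381)) - 240885 = (326884 - 112) - 240885 = 326772 - 240885 = 85887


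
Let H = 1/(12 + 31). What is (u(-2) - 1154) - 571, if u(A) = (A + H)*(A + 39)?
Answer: -77320/43 ≈ -1798.1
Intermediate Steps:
H = 1/43 ≈ 0.023256
u(A) = (39 + A)*(1/43 + A) (u(A) = (A + 1/43)*(A + 39) = (1/43 + A)*(39 + A) = (39 + A)*(1/43 + A))
(u(-2) - 1154) - 571 = ((39/43 + (-2)² + (1678/43)*(-2)) - 1154) - 571 = ((39/43 + 4 - 3356/43) - 1154) - 571 = (-3145/43 - 1154) - 571 = -52767/43 - 571 = -77320/43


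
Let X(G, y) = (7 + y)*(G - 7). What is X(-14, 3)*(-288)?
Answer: 60480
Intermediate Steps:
X(G, y) = (-7 + G)*(7 + y) (X(G, y) = (7 + y)*(-7 + G) = (-7 + G)*(7 + y))
X(-14, 3)*(-288) = (-49 - 7*3 + 7*(-14) - 14*3)*(-288) = (-49 - 21 - 98 - 42)*(-288) = -210*(-288) = 60480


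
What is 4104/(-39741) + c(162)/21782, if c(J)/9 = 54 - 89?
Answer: -33970581/288546154 ≈ -0.11773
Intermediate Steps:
c(J) = -315 (c(J) = 9*(54 - 89) = 9*(-35) = -315)
4104/(-39741) + c(162)/21782 = 4104/(-39741) - 315/21782 = 4104*(-1/39741) - 315*1/21782 = -1368/13247 - 315/21782 = -33970581/288546154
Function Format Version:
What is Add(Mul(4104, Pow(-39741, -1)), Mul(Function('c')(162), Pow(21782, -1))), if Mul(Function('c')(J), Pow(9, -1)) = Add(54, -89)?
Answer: Rational(-33970581, 288546154) ≈ -0.11773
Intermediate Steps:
Function('c')(J) = -315 (Function('c')(J) = Mul(9, Add(54, -89)) = Mul(9, -35) = -315)
Add(Mul(4104, Pow(-39741, -1)), Mul(Function('c')(162), Pow(21782, -1))) = Add(Mul(4104, Pow(-39741, -1)), Mul(-315, Pow(21782, -1))) = Add(Mul(4104, Rational(-1, 39741)), Mul(-315, Rational(1, 21782))) = Add(Rational(-1368, 13247), Rational(-315, 21782)) = Rational(-33970581, 288546154)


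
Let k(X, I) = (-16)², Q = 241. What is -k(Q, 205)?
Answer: -256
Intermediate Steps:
k(X, I) = 256
-k(Q, 205) = -1*256 = -256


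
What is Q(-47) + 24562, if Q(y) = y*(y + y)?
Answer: 28980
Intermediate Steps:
Q(y) = 2*y**2 (Q(y) = y*(2*y) = 2*y**2)
Q(-47) + 24562 = 2*(-47)**2 + 24562 = 2*2209 + 24562 = 4418 + 24562 = 28980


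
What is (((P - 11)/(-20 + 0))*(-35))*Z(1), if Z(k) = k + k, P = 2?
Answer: -63/2 ≈ -31.500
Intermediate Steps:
Z(k) = 2*k
(((P - 11)/(-20 + 0))*(-35))*Z(1) = (((2 - 11)/(-20 + 0))*(-35))*(2*1) = (-9/(-20)*(-35))*2 = (-9*(-1/20)*(-35))*2 = ((9/20)*(-35))*2 = -63/4*2 = -63/2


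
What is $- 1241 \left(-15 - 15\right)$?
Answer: $37230$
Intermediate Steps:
$- 1241 \left(-15 - 15\right) = \left(-1241\right) \left(-30\right) = 37230$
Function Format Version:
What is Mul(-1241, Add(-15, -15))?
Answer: 37230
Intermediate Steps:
Mul(-1241, Add(-15, -15)) = Mul(-1241, -30) = 37230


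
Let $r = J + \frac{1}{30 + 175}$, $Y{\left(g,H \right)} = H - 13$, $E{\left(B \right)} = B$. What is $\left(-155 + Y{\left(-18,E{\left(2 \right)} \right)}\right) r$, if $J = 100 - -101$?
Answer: $- \frac{6840196}{205} \approx -33367.0$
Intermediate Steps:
$Y{\left(g,H \right)} = -13 + H$
$J = 201$ ($J = 100 + 101 = 201$)
$r = \frac{41206}{205}$ ($r = 201 + \frac{1}{30 + 175} = 201 + \frac{1}{205} = \frac{41206}{205} \approx 201.0$)
$\left(-155 + Y{\left(-18,E{\left(2 \right)} \right)}\right) r = \left(-155 + \left(-13 + 2\right)\right) \frac{41206}{205} = \left(-155 - 11\right) \frac{41206}{205} = \left(-166\right) \frac{41206}{205} = - \frac{6840196}{205}$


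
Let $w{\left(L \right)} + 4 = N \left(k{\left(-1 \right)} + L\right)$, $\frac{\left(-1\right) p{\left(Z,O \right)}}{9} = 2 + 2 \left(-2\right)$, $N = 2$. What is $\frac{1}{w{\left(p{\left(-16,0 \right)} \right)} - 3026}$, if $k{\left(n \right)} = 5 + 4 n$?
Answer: $- \frac{1}{2992} \approx -0.00033422$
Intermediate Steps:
$p{\left(Z,O \right)} = 18$ ($p{\left(Z,O \right)} = - 9 \left(2 + 2 \left(-2\right)\right) = - 9 \left(2 - 4\right) = \left(-9\right) \left(-2\right) = 18$)
$w{\left(L \right)} = -2 + 2 L$ ($w{\left(L \right)} = -4 + 2 \left(\left(5 + 4 \left(-1\right)\right) + L\right) = -4 + 2 \left(\left(5 - 4\right) + L\right) = -4 + 2 \left(1 + L\right) = -4 + \left(2 + 2 L\right) = -2 + 2 L$)
$\frac{1}{w{\left(p{\left(-16,0 \right)} \right)} - 3026} = \frac{1}{\left(-2 + 2 \cdot 18\right) - 3026} = \frac{1}{\left(-2 + 36\right) - 3026} = \frac{1}{34 - 3026} = \frac{1}{-2992} = - \frac{1}{2992}$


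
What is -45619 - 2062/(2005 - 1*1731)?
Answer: -6250834/137 ≈ -45627.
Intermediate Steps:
-45619 - 2062/(2005 - 1*1731) = -45619 - 2062/(2005 - 1731) = -45619 - 2062/274 = -45619 - 1*1031/137 = -45619 - 1031/137 = -6250834/137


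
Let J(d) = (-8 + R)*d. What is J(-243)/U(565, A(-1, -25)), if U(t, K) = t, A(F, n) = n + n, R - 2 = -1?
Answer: 1701/565 ≈ 3.0106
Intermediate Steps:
R = 1 (R = 2 - 1 = 1)
A(F, n) = 2*n
J(d) = -7*d (J(d) = (-8 + 1)*d = -7*d)
J(-243)/U(565, A(-1, -25)) = -7*(-243)/565 = 1701*(1/565) = 1701/565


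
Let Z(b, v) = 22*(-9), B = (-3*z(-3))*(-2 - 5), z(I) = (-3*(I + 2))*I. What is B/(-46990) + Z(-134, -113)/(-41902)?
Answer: 8611749/984487490 ≈ 0.0087474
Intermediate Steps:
z(I) = I*(-6 - 3*I) (z(I) = (-3*(2 + I))*I = (-6 - 3*I)*I = I*(-6 - 3*I))
B = -189 (B = (-(-9)*(-3)*(2 - 3))*(-2 - 5) = -(-9)*(-3)*(-1)*(-7) = -3*(-9)*(-7) = 27*(-7) = -189)
Z(b, v) = -198
B/(-46990) + Z(-134, -113)/(-41902) = -189/(-46990) - 198/(-41902) = -189*(-1/46990) - 198*(-1/41902) = 189/46990 + 99/20951 = 8611749/984487490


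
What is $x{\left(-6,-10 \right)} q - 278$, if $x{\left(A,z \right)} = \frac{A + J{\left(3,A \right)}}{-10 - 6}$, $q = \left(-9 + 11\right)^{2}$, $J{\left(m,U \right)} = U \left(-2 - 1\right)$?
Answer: $-281$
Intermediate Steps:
$J{\left(m,U \right)} = - 3 U$ ($J{\left(m,U \right)} = U \left(-3\right) = - 3 U$)
$q = 4$ ($q = 2^{2} = 4$)
$x{\left(A,z \right)} = \frac{A}{8}$ ($x{\left(A,z \right)} = \frac{A - 3 A}{-10 - 6} = \frac{\left(-2\right) A}{-16} = - 2 A \left(- \frac{1}{16}\right) = \frac{A}{8}$)
$x{\left(-6,-10 \right)} q - 278 = \frac{1}{8} \left(-6\right) 4 - 278 = \left(- \frac{3}{4}\right) 4 - 278 = -3 - 278 = -281$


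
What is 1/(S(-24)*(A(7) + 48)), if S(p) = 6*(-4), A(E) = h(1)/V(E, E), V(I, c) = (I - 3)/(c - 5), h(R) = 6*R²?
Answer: -1/1224 ≈ -0.00081699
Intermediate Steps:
V(I, c) = (-3 + I)/(-5 + c)
A(E) = 6*(-5 + E)/(-3 + E) (A(E) = (6*1²)/(((-3 + E)/(-5 + E))) = (6*1)*((-5 + E)/(-3 + E)) = 6*((-5 + E)/(-3 + E)) = 6*(-5 + E)/(-3 + E))
S(p) = -24
1/(S(-24)*(A(7) + 48)) = 1/(-24*(6*(-5 + 7)/(-3 + 7) + 48)) = 1/(-24*(6*2/4 + 48)) = 1/(-24*(6*(¼)*2 + 48)) = 1/(-24*(3 + 48)) = 1/(-24*51) = 1/(-1224) = -1/1224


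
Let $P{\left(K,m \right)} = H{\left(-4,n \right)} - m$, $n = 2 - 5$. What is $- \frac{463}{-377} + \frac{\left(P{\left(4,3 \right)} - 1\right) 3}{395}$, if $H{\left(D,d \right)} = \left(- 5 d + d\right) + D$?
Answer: $\frac{187409}{148915} \approx 1.2585$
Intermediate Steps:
$n = -3$ ($n = 2 - 5 = -3$)
$H{\left(D,d \right)} = D - 4 d$ ($H{\left(D,d \right)} = - 4 d + D = D - 4 d$)
$P{\left(K,m \right)} = 8 - m$ ($P{\left(K,m \right)} = \left(-4 - -12\right) - m = \left(-4 + 12\right) - m = 8 - m$)
$- \frac{463}{-377} + \frac{\left(P{\left(4,3 \right)} - 1\right) 3}{395} = - \frac{463}{-377} + \frac{\left(\left(8 - 3\right) - 1\right) 3}{395} = \left(-463\right) \left(- \frac{1}{377}\right) + \left(\left(8 - 3\right) - 1\right) 3 \cdot \frac{1}{395} = \frac{463}{377} + \left(5 - 1\right) 3 \cdot \frac{1}{395} = \frac{463}{377} + 4 \cdot 3 \cdot \frac{1}{395} = \frac{463}{377} + 12 \cdot \frac{1}{395} = \frac{463}{377} + \frac{12}{395} = \frac{187409}{148915}$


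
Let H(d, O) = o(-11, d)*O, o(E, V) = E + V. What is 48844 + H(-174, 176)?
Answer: 16284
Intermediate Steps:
H(d, O) = O*(-11 + d) (H(d, O) = (-11 + d)*O = O*(-11 + d))
48844 + H(-174, 176) = 48844 + 176*(-11 - 174) = 48844 + 176*(-185) = 48844 - 32560 = 16284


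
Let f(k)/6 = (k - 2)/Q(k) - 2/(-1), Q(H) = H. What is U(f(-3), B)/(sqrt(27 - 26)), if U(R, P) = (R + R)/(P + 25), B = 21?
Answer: 22/23 ≈ 0.95652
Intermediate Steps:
f(k) = 12 + 6*(-2 + k)/k (f(k) = 6*((k - 2)/k - 2/(-1)) = 6*((-2 + k)/k - 2*(-1)) = 6*((-2 + k)/k + 2) = 6*(2 + (-2 + k)/k) = 12 + 6*(-2 + k)/k)
U(R, P) = 2*R/(25 + P) (U(R, P) = (2*R)/(25 + P) = 2*R/(25 + P))
U(f(-3), B)/(sqrt(27 - 26)) = (2*(18 - 12/(-3))/(25 + 21))/(sqrt(27 - 26)) = (2*(18 - 12*(-1/3))/46)/(sqrt(1)) = (2*(18 + 4)*(1/46))/1 = (2*22*(1/46))*1 = (22/23)*1 = 22/23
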